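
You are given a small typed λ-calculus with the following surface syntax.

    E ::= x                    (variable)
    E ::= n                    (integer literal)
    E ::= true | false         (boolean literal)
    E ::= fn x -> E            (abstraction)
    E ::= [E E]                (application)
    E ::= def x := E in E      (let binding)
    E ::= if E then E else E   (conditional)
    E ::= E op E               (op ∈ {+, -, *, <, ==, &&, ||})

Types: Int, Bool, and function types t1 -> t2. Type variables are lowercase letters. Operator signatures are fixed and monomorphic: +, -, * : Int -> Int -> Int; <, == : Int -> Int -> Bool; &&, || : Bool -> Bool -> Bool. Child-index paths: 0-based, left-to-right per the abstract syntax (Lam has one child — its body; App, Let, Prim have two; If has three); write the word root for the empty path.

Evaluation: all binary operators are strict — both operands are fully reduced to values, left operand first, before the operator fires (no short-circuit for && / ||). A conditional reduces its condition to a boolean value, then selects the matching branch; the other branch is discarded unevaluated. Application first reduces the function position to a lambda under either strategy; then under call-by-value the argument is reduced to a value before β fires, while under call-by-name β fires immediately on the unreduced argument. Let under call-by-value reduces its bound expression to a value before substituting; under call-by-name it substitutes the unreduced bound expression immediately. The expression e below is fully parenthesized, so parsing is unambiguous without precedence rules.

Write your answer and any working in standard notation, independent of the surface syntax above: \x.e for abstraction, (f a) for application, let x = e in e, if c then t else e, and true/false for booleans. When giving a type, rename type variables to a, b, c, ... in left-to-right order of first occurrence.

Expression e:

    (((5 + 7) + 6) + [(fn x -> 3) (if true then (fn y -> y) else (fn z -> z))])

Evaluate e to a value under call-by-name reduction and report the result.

Working:
step 0: (((5 + 7) + 6) + ((\x.3) (if true then (\y.y) else (\z.z))))
step 1: [delta@0.0] ((12 + 6) + ((\x.3) (if true then (\y.y) else (\z.z))))
step 2: [delta@0] (18 + ((\x.3) (if true then (\y.y) else (\z.z))))
step 3: [beta@1] (18 + 3)
step 4: [delta@root] 21

Answer: 21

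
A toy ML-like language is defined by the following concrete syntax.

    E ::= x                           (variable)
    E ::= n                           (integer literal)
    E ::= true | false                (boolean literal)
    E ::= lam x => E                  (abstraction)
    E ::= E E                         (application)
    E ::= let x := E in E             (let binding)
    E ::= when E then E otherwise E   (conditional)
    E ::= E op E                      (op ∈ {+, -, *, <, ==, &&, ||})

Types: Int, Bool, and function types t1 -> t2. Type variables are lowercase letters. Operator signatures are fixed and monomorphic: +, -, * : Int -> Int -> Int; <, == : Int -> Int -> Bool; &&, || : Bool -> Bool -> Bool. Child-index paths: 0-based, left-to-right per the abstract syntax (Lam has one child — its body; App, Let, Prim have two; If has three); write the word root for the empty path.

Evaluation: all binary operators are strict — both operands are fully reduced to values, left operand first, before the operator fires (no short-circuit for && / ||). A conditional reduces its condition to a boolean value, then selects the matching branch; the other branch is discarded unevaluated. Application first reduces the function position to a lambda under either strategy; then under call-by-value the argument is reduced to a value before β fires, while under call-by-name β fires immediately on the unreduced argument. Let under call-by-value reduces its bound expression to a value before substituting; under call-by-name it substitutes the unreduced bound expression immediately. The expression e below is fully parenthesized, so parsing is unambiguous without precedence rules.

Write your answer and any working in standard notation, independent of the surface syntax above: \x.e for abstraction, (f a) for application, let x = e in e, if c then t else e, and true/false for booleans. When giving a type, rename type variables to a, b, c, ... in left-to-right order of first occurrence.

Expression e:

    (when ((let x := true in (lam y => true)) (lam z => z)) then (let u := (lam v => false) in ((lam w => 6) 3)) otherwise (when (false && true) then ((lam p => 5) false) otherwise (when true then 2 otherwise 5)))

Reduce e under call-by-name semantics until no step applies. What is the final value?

Answer: 6

Derivation:
step 0: (if ((let x = true in (\y.true)) (\z.z)) then (let u = (\v.false) in ((\w.6) 3)) else (if (false && true) then ((\p.5) false) else (if true then 2 else 5)))
step 1: [let@0.0] (if ((\y.true) (\z.z)) then (let u = (\v.false) in ((\w.6) 3)) else (if (false && true) then ((\p.5) false) else (if true then 2 else 5)))
step 2: [beta@0] (if true then (let u = (\v.false) in ((\w.6) 3)) else (if (false && true) then ((\p.5) false) else (if true then 2 else 5)))
step 3: [if@root] (let u = (\v.false) in ((\w.6) 3))
step 4: [let@root] ((\w.6) 3)
step 5: [beta@root] 6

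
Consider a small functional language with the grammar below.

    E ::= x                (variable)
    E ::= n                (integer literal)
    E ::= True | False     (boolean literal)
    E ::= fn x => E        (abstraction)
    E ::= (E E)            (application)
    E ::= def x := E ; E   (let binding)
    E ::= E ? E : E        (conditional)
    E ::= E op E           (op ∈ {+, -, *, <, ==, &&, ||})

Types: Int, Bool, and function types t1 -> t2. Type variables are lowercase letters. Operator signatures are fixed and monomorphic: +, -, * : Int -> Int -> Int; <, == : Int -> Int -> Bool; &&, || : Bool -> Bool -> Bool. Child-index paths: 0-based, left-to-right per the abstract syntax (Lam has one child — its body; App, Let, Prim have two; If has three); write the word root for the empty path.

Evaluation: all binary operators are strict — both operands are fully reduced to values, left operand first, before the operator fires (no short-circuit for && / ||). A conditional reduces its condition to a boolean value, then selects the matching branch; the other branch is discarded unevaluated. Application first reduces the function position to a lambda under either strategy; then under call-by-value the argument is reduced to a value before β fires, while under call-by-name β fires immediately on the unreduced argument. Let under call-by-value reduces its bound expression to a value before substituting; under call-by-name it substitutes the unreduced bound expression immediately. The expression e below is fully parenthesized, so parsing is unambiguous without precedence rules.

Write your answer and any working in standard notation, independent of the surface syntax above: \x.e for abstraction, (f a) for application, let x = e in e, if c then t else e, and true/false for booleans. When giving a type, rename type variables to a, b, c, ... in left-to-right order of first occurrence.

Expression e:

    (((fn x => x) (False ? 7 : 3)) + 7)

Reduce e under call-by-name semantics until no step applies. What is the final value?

Answer: 10

Working:
step 0: (((\x.x) (if false then 7 else 3)) + 7)
step 1: [beta@0] ((if false then 7 else 3) + 7)
step 2: [if@0] (3 + 7)
step 3: [delta@root] 10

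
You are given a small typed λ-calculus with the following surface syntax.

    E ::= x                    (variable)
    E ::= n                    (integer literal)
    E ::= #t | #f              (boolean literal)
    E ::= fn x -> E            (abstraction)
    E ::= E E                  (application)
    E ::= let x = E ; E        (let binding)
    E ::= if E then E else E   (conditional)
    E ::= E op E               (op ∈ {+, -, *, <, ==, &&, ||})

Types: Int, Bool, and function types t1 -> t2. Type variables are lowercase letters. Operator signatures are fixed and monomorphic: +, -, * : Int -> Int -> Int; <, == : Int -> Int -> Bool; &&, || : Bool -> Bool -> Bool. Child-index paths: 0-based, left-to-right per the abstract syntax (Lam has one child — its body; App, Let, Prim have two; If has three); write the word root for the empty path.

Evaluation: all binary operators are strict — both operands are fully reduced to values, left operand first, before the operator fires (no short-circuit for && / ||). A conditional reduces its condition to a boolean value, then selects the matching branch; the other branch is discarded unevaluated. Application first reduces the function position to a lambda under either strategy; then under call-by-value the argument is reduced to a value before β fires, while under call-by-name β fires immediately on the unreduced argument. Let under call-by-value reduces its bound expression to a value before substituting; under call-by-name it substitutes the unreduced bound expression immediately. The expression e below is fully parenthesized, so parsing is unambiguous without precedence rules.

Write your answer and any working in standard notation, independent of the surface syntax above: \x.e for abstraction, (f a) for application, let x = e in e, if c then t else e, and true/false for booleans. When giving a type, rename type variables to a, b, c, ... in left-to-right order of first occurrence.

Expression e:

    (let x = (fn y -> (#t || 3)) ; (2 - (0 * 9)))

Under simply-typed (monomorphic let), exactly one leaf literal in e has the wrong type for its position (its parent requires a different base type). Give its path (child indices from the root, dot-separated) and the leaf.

Working:
  unify Bool ~ Bool
  unify Int ~ Bool
  FAIL: mismatch Int ~ Bool

Answer: 0.0.1 : 3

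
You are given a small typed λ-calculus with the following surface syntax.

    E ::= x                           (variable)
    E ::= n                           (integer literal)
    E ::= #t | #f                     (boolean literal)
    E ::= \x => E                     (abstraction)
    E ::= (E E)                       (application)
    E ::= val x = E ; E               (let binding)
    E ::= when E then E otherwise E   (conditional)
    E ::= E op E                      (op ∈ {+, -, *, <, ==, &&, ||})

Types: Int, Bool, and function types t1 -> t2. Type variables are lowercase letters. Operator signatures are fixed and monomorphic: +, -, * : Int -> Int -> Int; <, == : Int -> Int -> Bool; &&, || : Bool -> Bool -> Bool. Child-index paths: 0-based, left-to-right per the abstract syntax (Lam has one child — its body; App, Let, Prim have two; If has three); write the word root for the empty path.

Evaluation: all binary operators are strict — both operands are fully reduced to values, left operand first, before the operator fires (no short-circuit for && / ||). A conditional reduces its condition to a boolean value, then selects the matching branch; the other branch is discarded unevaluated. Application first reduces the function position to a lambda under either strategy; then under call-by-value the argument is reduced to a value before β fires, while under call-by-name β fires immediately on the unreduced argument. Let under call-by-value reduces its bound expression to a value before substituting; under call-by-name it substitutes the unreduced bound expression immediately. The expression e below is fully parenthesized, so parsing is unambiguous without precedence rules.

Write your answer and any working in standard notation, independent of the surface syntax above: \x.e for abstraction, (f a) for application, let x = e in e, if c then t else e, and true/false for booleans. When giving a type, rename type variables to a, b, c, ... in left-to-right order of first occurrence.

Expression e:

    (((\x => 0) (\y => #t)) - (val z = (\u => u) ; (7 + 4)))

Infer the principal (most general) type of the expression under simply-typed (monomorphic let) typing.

Trace:
\x._ : a -> Int
\y._ : b -> Bool
  unify a -> Int ~ (b -> Bool) -> c
  unify a ~ b -> Bool
  unify Int ~ c
_ _ : Int
  unify Int ~ Int
u : d
\u._ : d -> d
let z : d -> d
  unify Int ~ Int
  unify Int ~ Int
  unify Int ~ Int

Answer: Int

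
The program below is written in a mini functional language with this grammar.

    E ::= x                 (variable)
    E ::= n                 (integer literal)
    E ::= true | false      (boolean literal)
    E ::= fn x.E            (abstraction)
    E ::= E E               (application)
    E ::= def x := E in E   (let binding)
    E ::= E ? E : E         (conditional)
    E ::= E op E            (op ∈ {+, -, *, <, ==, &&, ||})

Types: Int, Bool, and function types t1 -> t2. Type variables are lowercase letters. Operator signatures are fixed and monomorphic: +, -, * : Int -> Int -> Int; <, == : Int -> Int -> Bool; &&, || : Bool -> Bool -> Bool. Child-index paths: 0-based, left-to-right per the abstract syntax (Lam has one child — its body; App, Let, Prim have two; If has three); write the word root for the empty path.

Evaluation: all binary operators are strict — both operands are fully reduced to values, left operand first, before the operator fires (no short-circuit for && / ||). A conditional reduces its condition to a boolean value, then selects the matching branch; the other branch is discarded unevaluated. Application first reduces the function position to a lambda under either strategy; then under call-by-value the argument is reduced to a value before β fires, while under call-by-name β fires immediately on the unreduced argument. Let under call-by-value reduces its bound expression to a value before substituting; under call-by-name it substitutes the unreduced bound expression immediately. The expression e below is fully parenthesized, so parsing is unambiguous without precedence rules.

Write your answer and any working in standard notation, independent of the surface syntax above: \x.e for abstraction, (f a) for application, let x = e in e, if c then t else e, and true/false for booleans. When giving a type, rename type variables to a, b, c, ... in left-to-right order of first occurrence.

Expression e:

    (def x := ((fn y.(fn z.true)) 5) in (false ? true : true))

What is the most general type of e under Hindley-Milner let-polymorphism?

Derivation:
\z._ : b -> Bool
\y._ : a -> b -> Bool
  unify a -> b -> Bool ~ Int -> c
  unify a ~ Int
  unify b -> Bool ~ c
_ _ : b -> Bool
let x : forall. b -> Bool
  unify Bool ~ Bool
  unify Bool ~ Bool

Answer: Bool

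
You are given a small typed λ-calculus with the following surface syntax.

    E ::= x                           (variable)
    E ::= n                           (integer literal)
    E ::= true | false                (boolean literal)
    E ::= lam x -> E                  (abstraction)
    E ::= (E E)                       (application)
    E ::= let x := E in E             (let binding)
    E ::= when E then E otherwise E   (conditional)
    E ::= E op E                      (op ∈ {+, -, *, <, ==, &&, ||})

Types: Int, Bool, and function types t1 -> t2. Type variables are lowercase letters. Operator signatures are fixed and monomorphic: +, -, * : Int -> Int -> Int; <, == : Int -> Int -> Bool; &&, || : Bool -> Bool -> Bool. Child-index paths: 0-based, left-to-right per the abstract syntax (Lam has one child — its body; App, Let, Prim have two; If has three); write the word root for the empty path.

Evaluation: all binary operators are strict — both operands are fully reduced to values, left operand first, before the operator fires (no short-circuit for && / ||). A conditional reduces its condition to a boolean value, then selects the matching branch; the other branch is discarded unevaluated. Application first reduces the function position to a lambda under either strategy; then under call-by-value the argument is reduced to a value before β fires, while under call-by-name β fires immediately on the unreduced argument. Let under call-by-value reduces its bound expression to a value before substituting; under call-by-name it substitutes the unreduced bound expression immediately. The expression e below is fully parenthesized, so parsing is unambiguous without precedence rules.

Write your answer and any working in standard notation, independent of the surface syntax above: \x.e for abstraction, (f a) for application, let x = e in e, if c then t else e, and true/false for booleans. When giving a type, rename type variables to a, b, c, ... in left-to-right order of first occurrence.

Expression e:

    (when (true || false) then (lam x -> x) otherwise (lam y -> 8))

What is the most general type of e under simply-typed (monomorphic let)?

Answer: Int -> Int

Trace:
  unify Bool ~ Bool
  unify Bool ~ Bool
  unify Bool ~ Bool
x : a
\x._ : a -> a
\y._ : b -> Int
  unify a -> a ~ b -> Int
  unify a ~ b
  unify b ~ Int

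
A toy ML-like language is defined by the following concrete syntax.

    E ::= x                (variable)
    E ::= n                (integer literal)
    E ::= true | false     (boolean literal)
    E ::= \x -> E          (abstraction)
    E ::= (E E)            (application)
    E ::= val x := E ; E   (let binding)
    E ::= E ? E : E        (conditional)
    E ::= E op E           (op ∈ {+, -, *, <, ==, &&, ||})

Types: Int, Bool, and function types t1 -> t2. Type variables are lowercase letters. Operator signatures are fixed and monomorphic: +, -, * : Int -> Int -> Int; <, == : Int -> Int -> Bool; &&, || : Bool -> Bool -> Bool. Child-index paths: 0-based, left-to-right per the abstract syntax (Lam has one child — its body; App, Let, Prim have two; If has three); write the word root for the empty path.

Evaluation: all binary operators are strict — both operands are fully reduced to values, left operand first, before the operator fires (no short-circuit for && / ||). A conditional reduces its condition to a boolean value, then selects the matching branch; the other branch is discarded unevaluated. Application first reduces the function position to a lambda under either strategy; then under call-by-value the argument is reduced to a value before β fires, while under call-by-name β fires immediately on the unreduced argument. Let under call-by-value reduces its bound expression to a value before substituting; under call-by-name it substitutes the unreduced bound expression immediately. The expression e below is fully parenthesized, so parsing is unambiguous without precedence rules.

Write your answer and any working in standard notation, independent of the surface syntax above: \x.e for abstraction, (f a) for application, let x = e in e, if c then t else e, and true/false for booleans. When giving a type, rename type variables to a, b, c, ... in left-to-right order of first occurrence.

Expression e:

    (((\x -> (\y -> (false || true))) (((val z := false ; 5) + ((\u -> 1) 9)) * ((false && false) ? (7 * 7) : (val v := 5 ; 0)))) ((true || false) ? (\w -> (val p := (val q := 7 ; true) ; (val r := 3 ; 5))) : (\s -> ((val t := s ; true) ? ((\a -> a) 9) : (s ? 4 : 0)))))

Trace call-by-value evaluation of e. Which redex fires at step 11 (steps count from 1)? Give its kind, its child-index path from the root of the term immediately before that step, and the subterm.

Derivation:
step 0: (((\x.(\y.(false || true))) (((let z = false in 5) + ((\u.1) 9)) * (if (false && false) then (7 * 7) else (let v = 5 in 0)))) (if (true || false) then (\w.(let p = (let q = 7 in true) in (let r = 3 in 5))) else (\s.(if (let t = s in true) then ((\a.a) 9) else (if s then 4 else 0)))))
step 1: [let@0.1.0.0] (((\x.(\y.(false || true))) ((5 + ((\u.1) 9)) * (if (false && false) then (7 * 7) else (let v = 5 in 0)))) (if (true || false) then (\w.(let p = (let q = 7 in true) in (let r = 3 in 5))) else (\s.(if (let t = s in true) then ((\a.a) 9) else (if s then 4 else 0)))))
step 2: [beta@0.1.0.1] (((\x.(\y.(false || true))) ((5 + 1) * (if (false && false) then (7 * 7) else (let v = 5 in 0)))) (if (true || false) then (\w.(let p = (let q = 7 in true) in (let r = 3 in 5))) else (\s.(if (let t = s in true) then ((\a.a) 9) else (if s then 4 else 0)))))
step 3: [delta@0.1.0] (((\x.(\y.(false || true))) (6 * (if (false && false) then (7 * 7) else (let v = 5 in 0)))) (if (true || false) then (\w.(let p = (let q = 7 in true) in (let r = 3 in 5))) else (\s.(if (let t = s in true) then ((\a.a) 9) else (if s then 4 else 0)))))
step 4: [delta@0.1.1.0] (((\x.(\y.(false || true))) (6 * (if false then (7 * 7) else (let v = 5 in 0)))) (if (true || false) then (\w.(let p = (let q = 7 in true) in (let r = 3 in 5))) else (\s.(if (let t = s in true) then ((\a.a) 9) else (if s then 4 else 0)))))
step 5: [if@0.1.1] (((\x.(\y.(false || true))) (6 * (let v = 5 in 0))) (if (true || false) then (\w.(let p = (let q = 7 in true) in (let r = 3 in 5))) else (\s.(if (let t = s in true) then ((\a.a) 9) else (if s then 4 else 0)))))
step 6: [let@0.1.1] (((\x.(\y.(false || true))) (6 * 0)) (if (true || false) then (\w.(let p = (let q = 7 in true) in (let r = 3 in 5))) else (\s.(if (let t = s in true) then ((\a.a) 9) else (if s then 4 else 0)))))
step 7: [delta@0.1] (((\x.(\y.(false || true))) 0) (if (true || false) then (\w.(let p = (let q = 7 in true) in (let r = 3 in 5))) else (\s.(if (let t = s in true) then ((\a.a) 9) else (if s then 4 else 0)))))
step 8: [beta@0] ((\y.(false || true)) (if (true || false) then (\w.(let p = (let q = 7 in true) in (let r = 3 in 5))) else (\s.(if (let t = s in true) then ((\a.a) 9) else (if s then 4 else 0)))))
step 9: [delta@1.0] ((\y.(false || true)) (if true then (\w.(let p = (let q = 7 in true) in (let r = 3 in 5))) else (\s.(if (let t = s in true) then ((\a.a) 9) else (if s then 4 else 0)))))
step 10: [if@1] ((\y.(false || true)) (\w.(let p = (let q = 7 in true) in (let r = 3 in 5))))
step 11: [beta@root] (false || true)

Answer: beta at root : ((\y.(false || true)) (\w.(let p = (let q = 7 in true) in (let r = 3 in 5))))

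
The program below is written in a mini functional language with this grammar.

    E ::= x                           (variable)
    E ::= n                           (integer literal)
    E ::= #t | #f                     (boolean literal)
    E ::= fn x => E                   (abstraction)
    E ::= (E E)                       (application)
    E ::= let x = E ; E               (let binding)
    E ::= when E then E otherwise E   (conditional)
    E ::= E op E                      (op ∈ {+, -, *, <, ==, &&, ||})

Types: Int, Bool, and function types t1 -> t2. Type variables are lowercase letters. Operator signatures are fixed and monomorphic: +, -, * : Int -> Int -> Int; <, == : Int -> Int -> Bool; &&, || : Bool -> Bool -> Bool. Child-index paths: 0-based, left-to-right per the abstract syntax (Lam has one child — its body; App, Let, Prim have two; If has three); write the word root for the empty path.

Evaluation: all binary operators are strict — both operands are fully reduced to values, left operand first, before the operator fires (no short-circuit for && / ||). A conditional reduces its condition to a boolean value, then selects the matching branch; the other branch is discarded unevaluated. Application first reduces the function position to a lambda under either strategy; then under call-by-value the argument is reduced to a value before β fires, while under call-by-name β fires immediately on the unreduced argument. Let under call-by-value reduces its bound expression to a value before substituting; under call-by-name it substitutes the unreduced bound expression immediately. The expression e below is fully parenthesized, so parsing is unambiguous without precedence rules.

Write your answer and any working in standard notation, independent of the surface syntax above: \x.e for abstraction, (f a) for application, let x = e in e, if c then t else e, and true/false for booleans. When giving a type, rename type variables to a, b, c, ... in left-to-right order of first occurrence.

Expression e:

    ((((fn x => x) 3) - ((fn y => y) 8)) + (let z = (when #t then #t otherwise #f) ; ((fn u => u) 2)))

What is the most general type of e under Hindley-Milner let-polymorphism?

Trace:
x : a
\x._ : a -> a
  unify a -> a ~ Int -> b
  unify a ~ Int
  unify Int ~ b
_ _ : Int
  unify Int ~ Int
y : c
\y._ : c -> c
  unify c -> c ~ Int -> d
  unify c ~ Int
  unify Int ~ d
_ _ : Int
  unify Int ~ Int
  unify Int ~ Int
  unify Bool ~ Bool
  unify Bool ~ Bool
let z : Bool
u : e
\u._ : e -> e
  unify e -> e ~ Int -> f
  unify e ~ Int
  unify Int ~ f
_ _ : Int
  unify Int ~ Int

Answer: Int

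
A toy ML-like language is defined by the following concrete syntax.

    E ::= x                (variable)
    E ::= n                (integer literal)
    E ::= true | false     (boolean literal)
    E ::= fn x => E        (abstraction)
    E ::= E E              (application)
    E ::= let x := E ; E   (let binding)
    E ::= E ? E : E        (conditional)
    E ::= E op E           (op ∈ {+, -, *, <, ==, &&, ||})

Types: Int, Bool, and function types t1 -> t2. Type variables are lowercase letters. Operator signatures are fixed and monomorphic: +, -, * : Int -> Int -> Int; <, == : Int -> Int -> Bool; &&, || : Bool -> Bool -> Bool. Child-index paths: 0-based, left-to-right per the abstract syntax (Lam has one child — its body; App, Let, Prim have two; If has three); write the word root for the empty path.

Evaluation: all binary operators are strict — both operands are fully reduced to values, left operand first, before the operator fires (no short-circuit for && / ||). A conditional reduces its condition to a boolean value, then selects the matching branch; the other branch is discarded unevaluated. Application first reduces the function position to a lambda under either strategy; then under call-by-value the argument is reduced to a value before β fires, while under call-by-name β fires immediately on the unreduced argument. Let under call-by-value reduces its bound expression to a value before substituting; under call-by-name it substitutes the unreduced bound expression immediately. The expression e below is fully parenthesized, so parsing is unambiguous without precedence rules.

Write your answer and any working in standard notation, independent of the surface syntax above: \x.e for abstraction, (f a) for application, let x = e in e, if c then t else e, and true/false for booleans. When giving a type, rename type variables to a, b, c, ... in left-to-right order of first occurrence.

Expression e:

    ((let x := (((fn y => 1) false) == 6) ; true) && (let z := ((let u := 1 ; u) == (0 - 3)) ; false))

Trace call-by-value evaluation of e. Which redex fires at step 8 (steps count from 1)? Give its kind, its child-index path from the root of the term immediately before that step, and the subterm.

Trace:
step 0: ((let x = (((\y.1) false) == 6) in true) && (let z = ((let u = 1 in u) == (0 - 3)) in false))
step 1: [beta@0.0.0] ((let x = (1 == 6) in true) && (let z = ((let u = 1 in u) == (0 - 3)) in false))
step 2: [delta@0.0] ((let x = false in true) && (let z = ((let u = 1 in u) == (0 - 3)) in false))
step 3: [let@0] (true && (let z = ((let u = 1 in u) == (0 - 3)) in false))
step 4: [let@1.0.0] (true && (let z = (1 == (0 - 3)) in false))
step 5: [delta@1.0.1] (true && (let z = (1 == -3) in false))
step 6: [delta@1.0] (true && (let z = false in false))
step 7: [let@1] (true && false)
step 8: [delta@root] false

Answer: delta at root : (true && false)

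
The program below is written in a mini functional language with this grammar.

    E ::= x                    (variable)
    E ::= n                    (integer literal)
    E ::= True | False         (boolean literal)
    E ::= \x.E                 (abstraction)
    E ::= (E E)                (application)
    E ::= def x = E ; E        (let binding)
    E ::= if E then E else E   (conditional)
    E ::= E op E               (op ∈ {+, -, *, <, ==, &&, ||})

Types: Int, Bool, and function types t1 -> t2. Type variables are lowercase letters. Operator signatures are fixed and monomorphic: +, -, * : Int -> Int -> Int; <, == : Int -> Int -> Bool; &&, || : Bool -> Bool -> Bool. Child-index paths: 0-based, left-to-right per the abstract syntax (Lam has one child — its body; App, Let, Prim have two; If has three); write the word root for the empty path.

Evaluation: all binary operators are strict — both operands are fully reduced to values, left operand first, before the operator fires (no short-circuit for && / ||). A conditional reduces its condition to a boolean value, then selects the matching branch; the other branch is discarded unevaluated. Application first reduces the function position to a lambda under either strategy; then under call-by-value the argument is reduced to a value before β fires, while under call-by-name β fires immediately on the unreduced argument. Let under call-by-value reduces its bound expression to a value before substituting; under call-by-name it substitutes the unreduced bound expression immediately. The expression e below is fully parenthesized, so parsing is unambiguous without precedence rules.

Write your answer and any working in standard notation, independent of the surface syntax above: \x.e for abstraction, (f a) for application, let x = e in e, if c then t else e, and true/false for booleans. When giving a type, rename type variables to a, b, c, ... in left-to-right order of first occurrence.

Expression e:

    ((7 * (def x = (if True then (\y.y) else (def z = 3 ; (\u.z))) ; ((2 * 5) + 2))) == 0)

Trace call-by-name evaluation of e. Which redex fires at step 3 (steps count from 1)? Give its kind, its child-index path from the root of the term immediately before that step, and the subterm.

Working:
step 0: ((7 * (let x = (if true then (\y.y) else (let z = 3 in (\u.z))) in ((2 * 5) + 2))) == 0)
step 1: [let@0.1] ((7 * ((2 * 5) + 2)) == 0)
step 2: [delta@0.1.0] ((7 * (10 + 2)) == 0)
step 3: [delta@0.1] ((7 * 12) == 0)

Answer: delta at 0.1 : (10 + 2)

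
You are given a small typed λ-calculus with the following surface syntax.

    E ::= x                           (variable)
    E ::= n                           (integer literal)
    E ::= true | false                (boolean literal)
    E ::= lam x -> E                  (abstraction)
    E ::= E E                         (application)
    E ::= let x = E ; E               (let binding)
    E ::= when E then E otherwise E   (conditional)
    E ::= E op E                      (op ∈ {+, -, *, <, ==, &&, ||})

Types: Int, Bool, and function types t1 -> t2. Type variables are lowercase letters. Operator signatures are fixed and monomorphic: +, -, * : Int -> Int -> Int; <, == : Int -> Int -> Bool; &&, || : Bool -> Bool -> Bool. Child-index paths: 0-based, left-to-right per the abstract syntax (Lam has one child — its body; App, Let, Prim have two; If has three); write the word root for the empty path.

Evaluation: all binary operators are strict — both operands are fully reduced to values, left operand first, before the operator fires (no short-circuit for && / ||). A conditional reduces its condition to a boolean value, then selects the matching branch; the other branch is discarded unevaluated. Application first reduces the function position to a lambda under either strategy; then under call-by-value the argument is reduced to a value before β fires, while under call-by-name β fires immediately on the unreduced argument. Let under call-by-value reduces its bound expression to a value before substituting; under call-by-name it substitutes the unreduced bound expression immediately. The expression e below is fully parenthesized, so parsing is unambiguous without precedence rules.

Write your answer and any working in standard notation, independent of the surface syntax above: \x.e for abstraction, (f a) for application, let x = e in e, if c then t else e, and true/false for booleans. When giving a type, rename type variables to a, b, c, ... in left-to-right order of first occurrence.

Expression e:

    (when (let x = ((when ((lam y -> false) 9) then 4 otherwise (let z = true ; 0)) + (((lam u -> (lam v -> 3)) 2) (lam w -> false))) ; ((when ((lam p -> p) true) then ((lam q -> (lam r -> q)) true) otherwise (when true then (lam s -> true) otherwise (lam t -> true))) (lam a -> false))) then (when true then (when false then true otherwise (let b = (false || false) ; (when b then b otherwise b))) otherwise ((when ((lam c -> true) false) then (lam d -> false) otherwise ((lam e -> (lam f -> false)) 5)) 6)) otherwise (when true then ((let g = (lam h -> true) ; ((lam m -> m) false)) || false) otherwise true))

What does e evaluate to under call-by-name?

Trace:
step 0: (if (let x = ((if ((\y.false) 9) then 4 else (let z = true in 0)) + (((\u.(\v.3)) 2) (\w.false))) in ((if ((\p.p) true) then ((\q.(\r.q)) true) else (if true then (\s.true) else (\t.true))) (\a.false))) then (if true then (if false then true else (let b = (false || false) in (if b then b else b))) else ((if ((\c.true) false) then (\d.false) else ((\e.(\f.false)) 5)) 6)) else (if true then ((let g = (\h.true) in ((\m.m) false)) || false) else true))
step 1: [let@0] (if ((if ((\p.p) true) then ((\q.(\r.q)) true) else (if true then (\s.true) else (\t.true))) (\a.false)) then (if true then (if false then true else (let b = (false || false) in (if b then b else b))) else ((if ((\c.true) false) then (\d.false) else ((\e.(\f.false)) 5)) 6)) else (if true then ((let g = (\h.true) in ((\m.m) false)) || false) else true))
step 2: [beta@0.0.0] (if ((if true then ((\q.(\r.q)) true) else (if true then (\s.true) else (\t.true))) (\a.false)) then (if true then (if false then true else (let b = (false || false) in (if b then b else b))) else ((if ((\c.true) false) then (\d.false) else ((\e.(\f.false)) 5)) 6)) else (if true then ((let g = (\h.true) in ((\m.m) false)) || false) else true))
step 3: [if@0.0] (if (((\q.(\r.q)) true) (\a.false)) then (if true then (if false then true else (let b = (false || false) in (if b then b else b))) else ((if ((\c.true) false) then (\d.false) else ((\e.(\f.false)) 5)) 6)) else (if true then ((let g = (\h.true) in ((\m.m) false)) || false) else true))
step 4: [beta@0.0] (if ((\r.true) (\a.false)) then (if true then (if false then true else (let b = (false || false) in (if b then b else b))) else ((if ((\c.true) false) then (\d.false) else ((\e.(\f.false)) 5)) 6)) else (if true then ((let g = (\h.true) in ((\m.m) false)) || false) else true))
step 5: [beta@0] (if true then (if true then (if false then true else (let b = (false || false) in (if b then b else b))) else ((if ((\c.true) false) then (\d.false) else ((\e.(\f.false)) 5)) 6)) else (if true then ((let g = (\h.true) in ((\m.m) false)) || false) else true))
step 6: [if@root] (if true then (if false then true else (let b = (false || false) in (if b then b else b))) else ((if ((\c.true) false) then (\d.false) else ((\e.(\f.false)) 5)) 6))
step 7: [if@root] (if false then true else (let b = (false || false) in (if b then b else b)))
step 8: [if@root] (let b = (false || false) in (if b then b else b))
step 9: [let@root] (if (false || false) then (false || false) else (false || false))
step 10: [delta@0] (if false then (false || false) else (false || false))
step 11: [if@root] (false || false)
step 12: [delta@root] false

Answer: false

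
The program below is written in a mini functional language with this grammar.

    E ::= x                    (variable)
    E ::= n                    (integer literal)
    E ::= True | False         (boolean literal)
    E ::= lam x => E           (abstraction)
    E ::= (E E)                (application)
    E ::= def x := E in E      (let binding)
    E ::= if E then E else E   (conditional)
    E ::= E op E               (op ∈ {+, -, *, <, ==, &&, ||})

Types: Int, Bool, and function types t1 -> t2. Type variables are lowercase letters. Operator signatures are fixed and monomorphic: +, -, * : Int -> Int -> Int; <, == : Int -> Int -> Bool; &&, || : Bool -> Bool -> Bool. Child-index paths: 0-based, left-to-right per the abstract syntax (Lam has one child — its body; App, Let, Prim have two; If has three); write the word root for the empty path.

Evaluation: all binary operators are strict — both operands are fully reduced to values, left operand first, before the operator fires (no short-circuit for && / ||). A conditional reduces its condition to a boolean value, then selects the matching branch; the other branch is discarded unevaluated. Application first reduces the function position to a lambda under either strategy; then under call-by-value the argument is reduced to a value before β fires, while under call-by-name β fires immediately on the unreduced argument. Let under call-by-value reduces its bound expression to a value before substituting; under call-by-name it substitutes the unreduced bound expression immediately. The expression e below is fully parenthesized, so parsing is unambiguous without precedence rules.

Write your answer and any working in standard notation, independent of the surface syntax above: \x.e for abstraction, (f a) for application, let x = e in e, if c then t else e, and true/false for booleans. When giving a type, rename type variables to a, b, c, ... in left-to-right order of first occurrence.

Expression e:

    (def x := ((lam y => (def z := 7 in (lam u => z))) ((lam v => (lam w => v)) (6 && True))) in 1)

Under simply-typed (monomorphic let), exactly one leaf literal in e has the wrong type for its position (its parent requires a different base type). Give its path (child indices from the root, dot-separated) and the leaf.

Derivation:
let z : Int
z : Int
\u._ : b -> Int
\y._ : a -> b -> Int
v : c
\w._ : d -> c
\v._ : c -> d -> c
  unify Int ~ Bool
  FAIL: mismatch Int ~ Bool

Answer: 0.1.1.0 : 6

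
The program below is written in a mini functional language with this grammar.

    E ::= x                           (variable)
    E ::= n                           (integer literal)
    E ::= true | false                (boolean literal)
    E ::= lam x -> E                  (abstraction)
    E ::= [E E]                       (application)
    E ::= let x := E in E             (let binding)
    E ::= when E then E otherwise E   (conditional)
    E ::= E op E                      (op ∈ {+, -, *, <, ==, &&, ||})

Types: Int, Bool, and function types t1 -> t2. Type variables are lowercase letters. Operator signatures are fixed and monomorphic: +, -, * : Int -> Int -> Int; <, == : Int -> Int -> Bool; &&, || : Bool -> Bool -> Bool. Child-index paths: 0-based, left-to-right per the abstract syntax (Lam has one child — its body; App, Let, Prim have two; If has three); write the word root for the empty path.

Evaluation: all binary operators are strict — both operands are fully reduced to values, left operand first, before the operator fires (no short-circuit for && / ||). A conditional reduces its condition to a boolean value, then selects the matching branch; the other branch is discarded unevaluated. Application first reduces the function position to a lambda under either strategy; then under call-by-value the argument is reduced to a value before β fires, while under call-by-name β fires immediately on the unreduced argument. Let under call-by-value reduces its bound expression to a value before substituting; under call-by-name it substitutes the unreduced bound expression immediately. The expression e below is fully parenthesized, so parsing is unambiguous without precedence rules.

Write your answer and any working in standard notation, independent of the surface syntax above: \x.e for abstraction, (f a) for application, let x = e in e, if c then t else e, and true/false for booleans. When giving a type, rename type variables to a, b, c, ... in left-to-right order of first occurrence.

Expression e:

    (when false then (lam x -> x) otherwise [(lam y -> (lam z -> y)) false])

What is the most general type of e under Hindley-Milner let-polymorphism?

Trace:
  unify Bool ~ Bool
x : a
\x._ : a -> a
y : b
\z._ : c -> b
\y._ : b -> c -> b
  unify b -> c -> b ~ Bool -> d
  unify b ~ Bool
  unify c -> Bool ~ d
_ _ : c -> Bool
  unify a -> a ~ c -> Bool
  unify a ~ c
  unify c ~ Bool

Answer: Bool -> Bool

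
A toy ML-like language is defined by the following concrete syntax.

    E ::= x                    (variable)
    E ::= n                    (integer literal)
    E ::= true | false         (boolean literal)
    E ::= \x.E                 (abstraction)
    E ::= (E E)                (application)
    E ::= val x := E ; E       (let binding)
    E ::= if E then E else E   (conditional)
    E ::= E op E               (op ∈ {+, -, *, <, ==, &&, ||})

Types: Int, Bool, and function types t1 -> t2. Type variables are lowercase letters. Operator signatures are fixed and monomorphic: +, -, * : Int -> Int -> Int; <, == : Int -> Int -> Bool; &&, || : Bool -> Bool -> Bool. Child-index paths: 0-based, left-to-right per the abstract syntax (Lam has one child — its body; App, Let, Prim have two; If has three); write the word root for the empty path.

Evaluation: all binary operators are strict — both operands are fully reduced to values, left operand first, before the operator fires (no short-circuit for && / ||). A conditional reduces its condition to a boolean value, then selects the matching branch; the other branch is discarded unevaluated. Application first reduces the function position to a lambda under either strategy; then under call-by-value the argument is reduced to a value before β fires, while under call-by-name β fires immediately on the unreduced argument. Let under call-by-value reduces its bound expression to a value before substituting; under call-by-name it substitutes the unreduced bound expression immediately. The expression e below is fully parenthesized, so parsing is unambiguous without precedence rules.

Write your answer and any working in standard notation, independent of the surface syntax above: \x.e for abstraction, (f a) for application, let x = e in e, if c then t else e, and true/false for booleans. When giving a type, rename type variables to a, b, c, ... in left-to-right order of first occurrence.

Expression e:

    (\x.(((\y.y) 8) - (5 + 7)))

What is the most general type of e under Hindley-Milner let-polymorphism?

Derivation:
y : b
\y._ : b -> b
  unify b -> b ~ Int -> c
  unify b ~ Int
  unify Int ~ c
_ _ : Int
  unify Int ~ Int
  unify Int ~ Int
  unify Int ~ Int
  unify Int ~ Int
\x._ : a -> Int

Answer: a -> Int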